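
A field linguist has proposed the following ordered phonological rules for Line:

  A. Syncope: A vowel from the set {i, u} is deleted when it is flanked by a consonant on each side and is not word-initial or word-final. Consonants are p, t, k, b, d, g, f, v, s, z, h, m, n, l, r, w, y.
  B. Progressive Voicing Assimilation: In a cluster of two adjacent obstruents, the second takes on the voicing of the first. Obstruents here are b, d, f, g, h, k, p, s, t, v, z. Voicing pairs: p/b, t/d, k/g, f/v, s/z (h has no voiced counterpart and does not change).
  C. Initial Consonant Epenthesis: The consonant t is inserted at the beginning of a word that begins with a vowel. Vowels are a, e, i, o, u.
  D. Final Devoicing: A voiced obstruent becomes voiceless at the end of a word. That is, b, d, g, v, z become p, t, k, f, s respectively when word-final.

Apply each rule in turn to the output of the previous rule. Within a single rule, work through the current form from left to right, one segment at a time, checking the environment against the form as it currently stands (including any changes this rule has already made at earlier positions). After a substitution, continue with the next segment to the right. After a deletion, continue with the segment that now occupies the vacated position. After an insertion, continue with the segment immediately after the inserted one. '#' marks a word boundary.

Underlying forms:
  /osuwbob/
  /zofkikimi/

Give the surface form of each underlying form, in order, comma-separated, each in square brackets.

/osuwbob/:
  A Syncope: [osuwbob] → [oswbob]
  B Progressive Voicing Assimilation: no change — [oswbob]
  C Initial Consonant Epenthesis: [oswbob] → [toswbob]
  D Final Devoicing: [toswbob] → [toswbop]
/zofkikimi/:
  A Syncope: [zofkikimi] → [zofkkmi]
  B Progressive Voicing Assimilation: no change — [zofkkmi]
  C Initial Consonant Epenthesis: no change — [zofkkmi]
  D Final Devoicing: no change — [zofkkmi]

[toswbop], [zofkkmi]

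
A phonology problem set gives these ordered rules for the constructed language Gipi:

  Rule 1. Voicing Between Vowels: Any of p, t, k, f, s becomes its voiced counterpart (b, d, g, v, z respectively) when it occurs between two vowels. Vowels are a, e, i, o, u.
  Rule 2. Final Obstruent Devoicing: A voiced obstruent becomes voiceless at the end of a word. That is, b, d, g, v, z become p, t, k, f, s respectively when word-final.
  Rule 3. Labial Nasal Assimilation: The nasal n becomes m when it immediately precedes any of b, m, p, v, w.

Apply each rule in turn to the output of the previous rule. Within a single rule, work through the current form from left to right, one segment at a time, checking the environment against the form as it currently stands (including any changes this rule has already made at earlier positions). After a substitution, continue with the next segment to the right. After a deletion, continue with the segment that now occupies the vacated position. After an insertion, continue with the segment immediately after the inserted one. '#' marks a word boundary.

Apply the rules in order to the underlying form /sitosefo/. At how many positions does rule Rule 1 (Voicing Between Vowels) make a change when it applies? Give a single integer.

3

Rule 1 Voicing Between Vowels: [sitosefo] → [sidozevo]
Rule 2 Final Obstruent Devoicing: no change — [sidozevo]
Rule 3 Labial Nasal Assimilation: no change — [sidozevo]
Rule Rule 1 changed 3 position(s).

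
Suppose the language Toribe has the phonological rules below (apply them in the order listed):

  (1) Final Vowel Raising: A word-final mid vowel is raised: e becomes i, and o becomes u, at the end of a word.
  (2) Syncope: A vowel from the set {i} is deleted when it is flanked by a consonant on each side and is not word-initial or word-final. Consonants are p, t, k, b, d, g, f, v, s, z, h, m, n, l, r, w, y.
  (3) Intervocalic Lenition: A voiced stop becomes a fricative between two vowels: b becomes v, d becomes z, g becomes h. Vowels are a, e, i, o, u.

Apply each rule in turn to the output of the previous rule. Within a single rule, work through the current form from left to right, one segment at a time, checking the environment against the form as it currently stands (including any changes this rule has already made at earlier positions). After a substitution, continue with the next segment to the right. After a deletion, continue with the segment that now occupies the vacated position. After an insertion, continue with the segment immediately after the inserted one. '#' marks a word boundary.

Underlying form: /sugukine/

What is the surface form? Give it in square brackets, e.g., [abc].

[suhukni]

(1) Final Vowel Raising: [sugukine] → [sugukini]
(2) Syncope: [sugukini] → [sugukni]
(3) Intervocalic Lenition: [sugukni] → [suhukni]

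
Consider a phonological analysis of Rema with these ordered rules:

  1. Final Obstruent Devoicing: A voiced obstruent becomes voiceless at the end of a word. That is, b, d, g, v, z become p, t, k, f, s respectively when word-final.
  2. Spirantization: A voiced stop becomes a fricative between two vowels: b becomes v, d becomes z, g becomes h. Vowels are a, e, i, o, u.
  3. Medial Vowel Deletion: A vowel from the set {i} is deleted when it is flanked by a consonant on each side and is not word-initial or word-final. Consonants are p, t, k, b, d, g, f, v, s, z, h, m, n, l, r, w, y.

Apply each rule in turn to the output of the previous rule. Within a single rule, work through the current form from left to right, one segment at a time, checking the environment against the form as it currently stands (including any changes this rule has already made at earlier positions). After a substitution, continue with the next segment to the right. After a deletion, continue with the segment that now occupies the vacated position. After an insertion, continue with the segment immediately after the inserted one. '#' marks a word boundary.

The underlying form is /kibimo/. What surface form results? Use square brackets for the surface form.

1 Final Obstruent Devoicing: no change — [kibimo]
2 Spirantization: [kibimo] → [kivimo]
3 Medial Vowel Deletion: [kivimo] → [kvmo]

[kvmo]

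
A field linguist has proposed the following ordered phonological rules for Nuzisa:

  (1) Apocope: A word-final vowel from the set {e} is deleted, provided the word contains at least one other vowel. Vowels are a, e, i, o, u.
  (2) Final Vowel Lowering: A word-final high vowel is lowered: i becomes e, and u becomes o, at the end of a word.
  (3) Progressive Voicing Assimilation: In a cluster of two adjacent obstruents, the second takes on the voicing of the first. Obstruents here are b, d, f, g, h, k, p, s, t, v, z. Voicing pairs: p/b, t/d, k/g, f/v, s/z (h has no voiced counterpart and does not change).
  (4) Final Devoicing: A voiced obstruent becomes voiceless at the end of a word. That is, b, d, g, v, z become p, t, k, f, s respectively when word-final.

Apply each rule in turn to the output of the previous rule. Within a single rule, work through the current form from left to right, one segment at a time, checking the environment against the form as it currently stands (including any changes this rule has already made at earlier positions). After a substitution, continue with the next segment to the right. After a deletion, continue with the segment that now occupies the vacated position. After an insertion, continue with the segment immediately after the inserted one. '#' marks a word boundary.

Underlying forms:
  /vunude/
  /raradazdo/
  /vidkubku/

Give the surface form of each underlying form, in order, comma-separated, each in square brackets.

[vunut], [raradazdo], [vidgubgo]

/vunude/:
  (1) Apocope: [vunude] → [vunud]
  (2) Final Vowel Lowering: no change — [vunud]
  (3) Progressive Voicing Assimilation: no change — [vunud]
  (4) Final Devoicing: [vunud] → [vunut]
/raradazdo/:
  (1) Apocope: no change — [raradazdo]
  (2) Final Vowel Lowering: no change — [raradazdo]
  (3) Progressive Voicing Assimilation: no change — [raradazdo]
  (4) Final Devoicing: no change — [raradazdo]
/vidkubku/:
  (1) Apocope: no change — [vidkubku]
  (2) Final Vowel Lowering: [vidkubku] → [vidkubko]
  (3) Progressive Voicing Assimilation: [vidkubko] → [vidgubgo]
  (4) Final Devoicing: no change — [vidgubgo]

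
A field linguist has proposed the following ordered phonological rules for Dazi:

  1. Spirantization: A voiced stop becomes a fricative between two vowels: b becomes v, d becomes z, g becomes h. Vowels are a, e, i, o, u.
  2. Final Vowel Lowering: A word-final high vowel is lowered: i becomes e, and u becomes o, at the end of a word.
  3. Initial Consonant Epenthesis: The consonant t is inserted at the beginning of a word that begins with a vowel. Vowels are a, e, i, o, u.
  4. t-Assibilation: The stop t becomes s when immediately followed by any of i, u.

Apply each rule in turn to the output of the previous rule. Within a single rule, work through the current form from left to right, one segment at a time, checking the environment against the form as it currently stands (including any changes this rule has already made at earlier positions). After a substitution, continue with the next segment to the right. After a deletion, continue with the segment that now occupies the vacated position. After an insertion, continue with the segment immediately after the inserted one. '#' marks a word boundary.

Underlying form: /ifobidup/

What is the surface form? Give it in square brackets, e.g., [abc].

[sifovizup]

1 Spirantization: [ifobidup] → [ifovizup]
2 Final Vowel Lowering: no change — [ifovizup]
3 Initial Consonant Epenthesis: [ifovizup] → [tifovizup]
4 t-Assibilation: [tifovizup] → [sifovizup]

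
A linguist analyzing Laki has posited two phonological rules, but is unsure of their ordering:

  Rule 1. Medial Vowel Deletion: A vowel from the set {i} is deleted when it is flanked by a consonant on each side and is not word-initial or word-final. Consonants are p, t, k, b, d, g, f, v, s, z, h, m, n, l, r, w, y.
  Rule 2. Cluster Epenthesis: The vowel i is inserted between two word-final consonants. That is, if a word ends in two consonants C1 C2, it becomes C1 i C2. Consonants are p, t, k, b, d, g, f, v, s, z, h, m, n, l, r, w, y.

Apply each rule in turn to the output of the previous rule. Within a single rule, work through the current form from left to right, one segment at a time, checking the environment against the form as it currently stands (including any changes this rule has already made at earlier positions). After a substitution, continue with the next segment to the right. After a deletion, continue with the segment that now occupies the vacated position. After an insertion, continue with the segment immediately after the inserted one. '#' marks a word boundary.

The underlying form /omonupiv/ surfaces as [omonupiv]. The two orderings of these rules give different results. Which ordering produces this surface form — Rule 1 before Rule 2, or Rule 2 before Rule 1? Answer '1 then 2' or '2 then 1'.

Order 1 then 2:
  1 Medial Vowel Deletion: [omonupiv] → [omonupv]
  2 Cluster Epenthesis: [omonupv] → [omonupiv]
  result: [omonupiv]
Order 2 then 1:
  2 Cluster Epenthesis: no change — [omonupiv]
  1 Medial Vowel Deletion: [omonupiv] → [omonupv]
  result: [omonupv]

1 then 2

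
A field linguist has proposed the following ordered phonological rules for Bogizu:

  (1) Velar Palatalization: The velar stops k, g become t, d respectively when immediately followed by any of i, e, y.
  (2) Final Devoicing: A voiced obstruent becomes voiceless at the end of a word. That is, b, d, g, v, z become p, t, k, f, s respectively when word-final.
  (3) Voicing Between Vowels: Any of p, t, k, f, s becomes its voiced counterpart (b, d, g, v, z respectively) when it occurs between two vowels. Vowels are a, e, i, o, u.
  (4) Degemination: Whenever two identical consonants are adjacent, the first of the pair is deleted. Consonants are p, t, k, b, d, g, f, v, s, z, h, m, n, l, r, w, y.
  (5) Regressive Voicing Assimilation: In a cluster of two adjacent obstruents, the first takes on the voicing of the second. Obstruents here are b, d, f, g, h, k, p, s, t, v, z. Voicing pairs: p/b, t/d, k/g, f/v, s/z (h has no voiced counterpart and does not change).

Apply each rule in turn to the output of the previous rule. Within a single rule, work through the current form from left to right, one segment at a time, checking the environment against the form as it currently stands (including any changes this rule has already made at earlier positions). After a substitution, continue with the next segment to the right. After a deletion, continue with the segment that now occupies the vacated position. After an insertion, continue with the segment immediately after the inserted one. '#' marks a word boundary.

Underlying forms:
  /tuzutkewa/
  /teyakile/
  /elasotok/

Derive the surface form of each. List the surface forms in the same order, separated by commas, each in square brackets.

[tuzutewa], [teyadile], [elazodok]

/tuzutkewa/:
  (1) Velar Palatalization: [tuzutkewa] → [tuzuttewa]
  (2) Final Devoicing: no change — [tuzuttewa]
  (3) Voicing Between Vowels: no change — [tuzuttewa]
  (4) Degemination: [tuzuttewa] → [tuzutewa]
  (5) Regressive Voicing Assimilation: no change — [tuzutewa]
/teyakile/:
  (1) Velar Palatalization: [teyakile] → [teyatile]
  (2) Final Devoicing: no change — [teyatile]
  (3) Voicing Between Vowels: [teyatile] → [teyadile]
  (4) Degemination: no change — [teyadile]
  (5) Regressive Voicing Assimilation: no change — [teyadile]
/elasotok/:
  (1) Velar Palatalization: no change — [elasotok]
  (2) Final Devoicing: no change — [elasotok]
  (3) Voicing Between Vowels: [elasotok] → [elazodok]
  (4) Degemination: no change — [elazodok]
  (5) Regressive Voicing Assimilation: no change — [elazodok]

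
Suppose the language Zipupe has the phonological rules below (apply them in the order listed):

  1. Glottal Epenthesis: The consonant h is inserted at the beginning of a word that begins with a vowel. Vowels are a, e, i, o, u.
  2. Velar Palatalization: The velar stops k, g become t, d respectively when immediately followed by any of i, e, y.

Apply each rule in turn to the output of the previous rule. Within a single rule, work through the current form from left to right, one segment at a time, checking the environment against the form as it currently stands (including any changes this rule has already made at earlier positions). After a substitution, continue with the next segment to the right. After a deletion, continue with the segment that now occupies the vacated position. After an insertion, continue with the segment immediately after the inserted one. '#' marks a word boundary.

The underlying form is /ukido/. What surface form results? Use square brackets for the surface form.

1 Glottal Epenthesis: [ukido] → [hukido]
2 Velar Palatalization: [hukido] → [hutido]

[hutido]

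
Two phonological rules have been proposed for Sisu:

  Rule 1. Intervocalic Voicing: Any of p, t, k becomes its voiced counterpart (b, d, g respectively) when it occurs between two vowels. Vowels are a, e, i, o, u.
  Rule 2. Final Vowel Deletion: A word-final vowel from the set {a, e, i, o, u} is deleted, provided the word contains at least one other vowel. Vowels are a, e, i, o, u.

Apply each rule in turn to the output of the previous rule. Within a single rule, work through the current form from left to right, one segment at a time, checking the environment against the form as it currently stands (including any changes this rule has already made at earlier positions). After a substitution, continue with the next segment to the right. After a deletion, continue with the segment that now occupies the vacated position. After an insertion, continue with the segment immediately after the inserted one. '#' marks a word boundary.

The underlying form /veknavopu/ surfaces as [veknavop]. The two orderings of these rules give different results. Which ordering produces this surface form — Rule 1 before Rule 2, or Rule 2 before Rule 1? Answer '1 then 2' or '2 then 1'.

Order 1 then 2:
  1 Intervocalic Voicing: [veknavopu] → [veknavobu]
  2 Final Vowel Deletion: [veknavobu] → [veknavob]
  result: [veknavob]
Order 2 then 1:
  2 Final Vowel Deletion: [veknavopu] → [veknavop]
  1 Intervocalic Voicing: no change — [veknavop]
  result: [veknavop]

2 then 1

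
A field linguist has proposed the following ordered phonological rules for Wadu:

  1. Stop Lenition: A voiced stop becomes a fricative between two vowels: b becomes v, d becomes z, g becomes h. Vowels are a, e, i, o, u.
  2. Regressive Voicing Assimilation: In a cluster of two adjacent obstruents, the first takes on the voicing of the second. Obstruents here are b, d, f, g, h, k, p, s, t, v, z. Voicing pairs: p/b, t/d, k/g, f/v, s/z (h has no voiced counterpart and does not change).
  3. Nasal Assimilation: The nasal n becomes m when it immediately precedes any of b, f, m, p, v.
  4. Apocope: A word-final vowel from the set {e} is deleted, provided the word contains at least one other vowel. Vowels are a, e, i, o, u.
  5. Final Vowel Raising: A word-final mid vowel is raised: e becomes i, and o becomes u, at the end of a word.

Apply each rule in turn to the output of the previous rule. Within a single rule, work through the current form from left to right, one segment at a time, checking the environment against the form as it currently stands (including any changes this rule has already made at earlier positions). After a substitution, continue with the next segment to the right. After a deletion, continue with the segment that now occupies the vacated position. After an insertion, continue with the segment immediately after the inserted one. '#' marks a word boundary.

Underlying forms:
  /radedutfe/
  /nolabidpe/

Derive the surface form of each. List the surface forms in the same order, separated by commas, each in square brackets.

[razezutf], [nolavitp]

/radedutfe/:
  1 Stop Lenition: [radedutfe] → [razezutfe]
  2 Regressive Voicing Assimilation: no change — [razezutfe]
  3 Nasal Assimilation: no change — [razezutfe]
  4 Apocope: [razezutfe] → [razezutf]
  5 Final Vowel Raising: no change — [razezutf]
/nolabidpe/:
  1 Stop Lenition: [nolabidpe] → [nolavidpe]
  2 Regressive Voicing Assimilation: [nolavidpe] → [nolavitpe]
  3 Nasal Assimilation: no change — [nolavitpe]
  4 Apocope: [nolavitpe] → [nolavitp]
  5 Final Vowel Raising: no change — [nolavitp]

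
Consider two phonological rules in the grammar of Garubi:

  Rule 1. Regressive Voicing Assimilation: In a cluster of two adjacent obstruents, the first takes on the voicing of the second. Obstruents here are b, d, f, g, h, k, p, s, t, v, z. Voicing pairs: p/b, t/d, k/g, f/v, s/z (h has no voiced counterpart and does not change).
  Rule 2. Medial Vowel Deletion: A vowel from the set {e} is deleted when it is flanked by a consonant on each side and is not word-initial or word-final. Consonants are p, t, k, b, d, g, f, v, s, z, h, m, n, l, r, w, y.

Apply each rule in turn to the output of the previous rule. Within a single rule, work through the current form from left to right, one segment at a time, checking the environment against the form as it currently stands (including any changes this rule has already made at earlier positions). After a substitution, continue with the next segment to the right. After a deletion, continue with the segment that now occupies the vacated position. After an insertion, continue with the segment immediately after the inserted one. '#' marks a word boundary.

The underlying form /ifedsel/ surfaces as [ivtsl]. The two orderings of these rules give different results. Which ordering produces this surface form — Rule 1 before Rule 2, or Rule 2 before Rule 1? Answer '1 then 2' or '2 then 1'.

2 then 1

Order 1 then 2:
  1 Regressive Voicing Assimilation: [ifedsel] → [ifetsel]
  2 Medial Vowel Deletion: [ifetsel] → [iftsl]
  result: [iftsl]
Order 2 then 1:
  2 Medial Vowel Deletion: [ifedsel] → [ifdsl]
  1 Regressive Voicing Assimilation: [ifdsl] → [ivtsl]
  result: [ivtsl]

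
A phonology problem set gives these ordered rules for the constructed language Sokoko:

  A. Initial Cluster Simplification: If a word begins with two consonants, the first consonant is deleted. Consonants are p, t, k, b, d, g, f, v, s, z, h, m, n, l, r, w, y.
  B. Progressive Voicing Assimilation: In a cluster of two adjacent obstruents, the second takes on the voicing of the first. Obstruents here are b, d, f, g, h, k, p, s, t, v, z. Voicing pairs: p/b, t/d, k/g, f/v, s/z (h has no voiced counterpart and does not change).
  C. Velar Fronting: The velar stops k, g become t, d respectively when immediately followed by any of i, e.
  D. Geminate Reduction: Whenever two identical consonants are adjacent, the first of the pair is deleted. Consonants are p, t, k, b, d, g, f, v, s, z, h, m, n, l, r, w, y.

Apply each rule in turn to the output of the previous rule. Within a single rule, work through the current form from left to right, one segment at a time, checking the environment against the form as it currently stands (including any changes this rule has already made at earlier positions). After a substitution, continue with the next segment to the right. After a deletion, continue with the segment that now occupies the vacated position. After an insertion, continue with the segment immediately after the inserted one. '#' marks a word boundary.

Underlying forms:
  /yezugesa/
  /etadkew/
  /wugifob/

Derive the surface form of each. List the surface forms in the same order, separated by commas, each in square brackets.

/yezugesa/:
  A Initial Cluster Simplification: no change — [yezugesa]
  B Progressive Voicing Assimilation: no change — [yezugesa]
  C Velar Fronting: [yezugesa] → [yezudesa]
  D Geminate Reduction: no change — [yezudesa]
/etadkew/:
  A Initial Cluster Simplification: no change — [etadkew]
  B Progressive Voicing Assimilation: [etadkew] → [etadgew]
  C Velar Fronting: [etadgew] → [etaddew]
  D Geminate Reduction: [etaddew] → [etadew]
/wugifob/:
  A Initial Cluster Simplification: no change — [wugifob]
  B Progressive Voicing Assimilation: no change — [wugifob]
  C Velar Fronting: [wugifob] → [wudifob]
  D Geminate Reduction: no change — [wudifob]

[yezudesa], [etadew], [wudifob]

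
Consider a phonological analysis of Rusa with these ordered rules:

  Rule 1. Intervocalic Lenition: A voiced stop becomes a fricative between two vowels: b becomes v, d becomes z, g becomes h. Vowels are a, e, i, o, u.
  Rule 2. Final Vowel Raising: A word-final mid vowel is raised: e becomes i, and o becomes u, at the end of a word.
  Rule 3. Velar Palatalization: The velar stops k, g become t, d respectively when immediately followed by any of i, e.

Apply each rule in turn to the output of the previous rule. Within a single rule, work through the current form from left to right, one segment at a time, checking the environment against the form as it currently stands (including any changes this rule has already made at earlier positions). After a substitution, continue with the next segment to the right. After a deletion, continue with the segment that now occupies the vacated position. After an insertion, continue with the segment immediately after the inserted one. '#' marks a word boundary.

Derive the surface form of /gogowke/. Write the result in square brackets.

Rule 1 Intervocalic Lenition: [gogowke] → [gohowke]
Rule 2 Final Vowel Raising: [gohowke] → [gohowki]
Rule 3 Velar Palatalization: [gohowki] → [gohowti]

[gohowti]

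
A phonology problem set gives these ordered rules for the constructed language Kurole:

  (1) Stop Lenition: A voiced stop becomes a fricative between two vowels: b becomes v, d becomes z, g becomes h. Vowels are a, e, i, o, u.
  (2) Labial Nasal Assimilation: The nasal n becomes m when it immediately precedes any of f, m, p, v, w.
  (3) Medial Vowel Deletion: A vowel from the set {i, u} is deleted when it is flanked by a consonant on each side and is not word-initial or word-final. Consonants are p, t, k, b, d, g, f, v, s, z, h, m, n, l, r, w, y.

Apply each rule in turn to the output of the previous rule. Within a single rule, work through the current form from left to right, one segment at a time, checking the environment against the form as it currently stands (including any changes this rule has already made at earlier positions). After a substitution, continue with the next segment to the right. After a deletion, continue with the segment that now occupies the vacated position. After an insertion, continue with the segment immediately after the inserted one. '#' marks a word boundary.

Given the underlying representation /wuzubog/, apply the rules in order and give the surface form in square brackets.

[wzvog]

(1) Stop Lenition: [wuzubog] → [wuzuvog]
(2) Labial Nasal Assimilation: no change — [wuzuvog]
(3) Medial Vowel Deletion: [wuzuvog] → [wzvog]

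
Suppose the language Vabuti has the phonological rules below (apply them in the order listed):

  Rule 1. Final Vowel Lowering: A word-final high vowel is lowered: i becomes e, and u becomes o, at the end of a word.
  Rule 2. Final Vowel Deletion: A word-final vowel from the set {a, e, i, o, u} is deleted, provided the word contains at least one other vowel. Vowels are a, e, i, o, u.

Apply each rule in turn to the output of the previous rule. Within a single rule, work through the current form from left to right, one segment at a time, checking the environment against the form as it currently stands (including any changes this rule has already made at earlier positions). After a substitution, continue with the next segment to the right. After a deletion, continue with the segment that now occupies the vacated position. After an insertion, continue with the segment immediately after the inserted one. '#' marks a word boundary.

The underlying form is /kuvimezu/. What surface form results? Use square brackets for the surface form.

Rule 1 Final Vowel Lowering: [kuvimezu] → [kuvimezo]
Rule 2 Final Vowel Deletion: [kuvimezo] → [kuvimez]

[kuvimez]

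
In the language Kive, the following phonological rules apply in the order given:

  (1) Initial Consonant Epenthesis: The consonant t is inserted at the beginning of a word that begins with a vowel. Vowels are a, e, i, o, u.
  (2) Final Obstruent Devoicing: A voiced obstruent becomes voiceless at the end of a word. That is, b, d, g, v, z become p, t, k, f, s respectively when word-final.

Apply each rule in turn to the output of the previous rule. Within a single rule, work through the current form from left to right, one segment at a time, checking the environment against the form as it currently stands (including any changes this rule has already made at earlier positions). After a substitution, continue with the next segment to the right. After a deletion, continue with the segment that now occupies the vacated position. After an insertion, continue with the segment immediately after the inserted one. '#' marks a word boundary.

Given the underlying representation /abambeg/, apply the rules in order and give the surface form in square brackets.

(1) Initial Consonant Epenthesis: [abambeg] → [tabambeg]
(2) Final Obstruent Devoicing: [tabambeg] → [tabambek]

[tabambek]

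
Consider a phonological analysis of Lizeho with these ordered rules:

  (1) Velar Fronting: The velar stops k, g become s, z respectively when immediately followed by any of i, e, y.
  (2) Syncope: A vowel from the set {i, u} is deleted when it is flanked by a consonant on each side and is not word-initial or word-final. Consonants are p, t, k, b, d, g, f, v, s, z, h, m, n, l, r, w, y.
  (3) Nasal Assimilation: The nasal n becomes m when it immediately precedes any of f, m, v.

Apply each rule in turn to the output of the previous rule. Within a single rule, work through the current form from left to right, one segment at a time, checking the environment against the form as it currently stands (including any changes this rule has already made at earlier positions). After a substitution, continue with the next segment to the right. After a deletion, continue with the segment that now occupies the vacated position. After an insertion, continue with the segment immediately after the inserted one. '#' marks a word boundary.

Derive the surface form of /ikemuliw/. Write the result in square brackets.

[isemlw]

(1) Velar Fronting: [ikemuliw] → [isemuliw]
(2) Syncope: [isemuliw] → [isemlw]
(3) Nasal Assimilation: no change — [isemlw]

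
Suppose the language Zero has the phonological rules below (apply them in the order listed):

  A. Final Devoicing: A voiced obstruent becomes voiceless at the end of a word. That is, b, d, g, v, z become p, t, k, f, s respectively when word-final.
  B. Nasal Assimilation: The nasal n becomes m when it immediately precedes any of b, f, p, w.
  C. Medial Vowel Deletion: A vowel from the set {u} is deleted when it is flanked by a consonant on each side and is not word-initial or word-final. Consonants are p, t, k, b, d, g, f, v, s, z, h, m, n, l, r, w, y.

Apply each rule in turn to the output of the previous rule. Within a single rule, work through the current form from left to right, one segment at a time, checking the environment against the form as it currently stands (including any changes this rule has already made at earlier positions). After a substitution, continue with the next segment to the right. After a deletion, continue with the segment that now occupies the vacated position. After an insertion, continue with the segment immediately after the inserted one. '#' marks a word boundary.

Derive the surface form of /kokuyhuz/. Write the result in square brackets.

[kokyhs]

A Final Devoicing: [kokuyhuz] → [kokuyhus]
B Nasal Assimilation: no change — [kokuyhus]
C Medial Vowel Deletion: [kokuyhus] → [kokyhs]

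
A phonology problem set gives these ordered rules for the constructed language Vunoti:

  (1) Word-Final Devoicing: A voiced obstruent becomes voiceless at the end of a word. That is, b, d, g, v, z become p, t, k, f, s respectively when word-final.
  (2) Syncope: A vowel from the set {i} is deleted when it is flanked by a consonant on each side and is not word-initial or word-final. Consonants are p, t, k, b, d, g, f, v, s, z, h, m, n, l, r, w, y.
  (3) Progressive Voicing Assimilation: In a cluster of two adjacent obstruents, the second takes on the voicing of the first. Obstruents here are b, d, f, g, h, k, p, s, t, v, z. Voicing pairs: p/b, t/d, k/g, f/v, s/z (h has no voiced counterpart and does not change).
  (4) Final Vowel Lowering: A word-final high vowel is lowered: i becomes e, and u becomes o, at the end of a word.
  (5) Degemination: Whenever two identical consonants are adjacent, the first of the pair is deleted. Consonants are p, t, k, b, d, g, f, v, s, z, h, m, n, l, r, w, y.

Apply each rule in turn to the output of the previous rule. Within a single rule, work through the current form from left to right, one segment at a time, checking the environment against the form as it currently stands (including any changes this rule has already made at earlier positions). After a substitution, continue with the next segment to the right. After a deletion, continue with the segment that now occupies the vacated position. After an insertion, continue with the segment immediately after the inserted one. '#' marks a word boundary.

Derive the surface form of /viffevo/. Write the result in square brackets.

[vevo]

(1) Word-Final Devoicing: no change — [viffevo]
(2) Syncope: [viffevo] → [vffevo]
(3) Progressive Voicing Assimilation: [vffevo] → [vvvevo]
(4) Final Vowel Lowering: no change — [vvvevo]
(5) Degemination: [vvvevo] → [vevo]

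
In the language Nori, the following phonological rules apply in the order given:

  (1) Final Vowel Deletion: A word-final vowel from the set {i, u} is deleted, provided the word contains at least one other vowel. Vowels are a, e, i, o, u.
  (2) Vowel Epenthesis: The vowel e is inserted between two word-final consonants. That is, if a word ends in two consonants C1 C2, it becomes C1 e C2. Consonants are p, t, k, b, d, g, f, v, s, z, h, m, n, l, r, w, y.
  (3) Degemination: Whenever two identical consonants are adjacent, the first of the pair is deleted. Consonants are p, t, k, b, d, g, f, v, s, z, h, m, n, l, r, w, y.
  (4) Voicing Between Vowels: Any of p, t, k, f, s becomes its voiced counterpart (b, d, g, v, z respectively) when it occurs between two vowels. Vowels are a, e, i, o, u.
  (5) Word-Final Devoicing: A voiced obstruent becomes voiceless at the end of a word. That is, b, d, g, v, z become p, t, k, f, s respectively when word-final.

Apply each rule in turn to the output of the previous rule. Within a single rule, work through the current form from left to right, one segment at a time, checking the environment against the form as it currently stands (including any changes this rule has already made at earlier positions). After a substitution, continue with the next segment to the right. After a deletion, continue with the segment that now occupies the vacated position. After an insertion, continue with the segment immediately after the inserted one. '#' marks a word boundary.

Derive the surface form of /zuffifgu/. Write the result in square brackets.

(1) Final Vowel Deletion: [zuffifgu] → [zuffifg]
(2) Vowel Epenthesis: [zuffifg] → [zuffifeg]
(3) Degemination: [zuffifeg] → [zufifeg]
(4) Voicing Between Vowels: [zufifeg] → [zuviveg]
(5) Word-Final Devoicing: [zuviveg] → [zuvivek]

[zuvivek]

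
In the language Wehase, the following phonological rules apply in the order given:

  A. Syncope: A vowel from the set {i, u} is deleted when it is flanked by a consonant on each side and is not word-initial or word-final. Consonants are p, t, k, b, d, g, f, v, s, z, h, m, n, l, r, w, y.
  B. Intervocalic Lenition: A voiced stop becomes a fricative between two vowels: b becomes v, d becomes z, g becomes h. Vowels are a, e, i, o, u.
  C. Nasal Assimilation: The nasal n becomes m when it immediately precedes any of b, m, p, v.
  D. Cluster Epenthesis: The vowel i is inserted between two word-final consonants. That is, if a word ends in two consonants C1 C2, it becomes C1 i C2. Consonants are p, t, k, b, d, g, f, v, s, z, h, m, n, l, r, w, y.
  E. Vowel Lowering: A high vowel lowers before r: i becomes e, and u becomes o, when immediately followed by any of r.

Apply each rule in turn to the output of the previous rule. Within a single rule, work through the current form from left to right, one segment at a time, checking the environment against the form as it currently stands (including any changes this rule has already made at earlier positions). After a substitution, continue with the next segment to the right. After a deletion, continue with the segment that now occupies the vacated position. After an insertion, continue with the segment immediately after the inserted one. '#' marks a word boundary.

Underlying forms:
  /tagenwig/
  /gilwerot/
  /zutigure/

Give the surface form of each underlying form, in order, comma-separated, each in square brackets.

[tahenwig], [glwerot], [ztgre]

/tagenwig/:
  A Syncope: [tagenwig] → [tagenwg]
  B Intervocalic Lenition: [tagenwg] → [tahenwg]
  C Nasal Assimilation: no change — [tahenwg]
  D Cluster Epenthesis: [tahenwg] → [tahenwig]
  E Vowel Lowering: no change — [tahenwig]
/gilwerot/:
  A Syncope: [gilwerot] → [glwerot]
  B Intervocalic Lenition: no change — [glwerot]
  C Nasal Assimilation: no change — [glwerot]
  D Cluster Epenthesis: no change — [glwerot]
  E Vowel Lowering: no change — [glwerot]
/zutigure/:
  A Syncope: [zutigure] → [ztgre]
  B Intervocalic Lenition: no change — [ztgre]
  C Nasal Assimilation: no change — [ztgre]
  D Cluster Epenthesis: no change — [ztgre]
  E Vowel Lowering: no change — [ztgre]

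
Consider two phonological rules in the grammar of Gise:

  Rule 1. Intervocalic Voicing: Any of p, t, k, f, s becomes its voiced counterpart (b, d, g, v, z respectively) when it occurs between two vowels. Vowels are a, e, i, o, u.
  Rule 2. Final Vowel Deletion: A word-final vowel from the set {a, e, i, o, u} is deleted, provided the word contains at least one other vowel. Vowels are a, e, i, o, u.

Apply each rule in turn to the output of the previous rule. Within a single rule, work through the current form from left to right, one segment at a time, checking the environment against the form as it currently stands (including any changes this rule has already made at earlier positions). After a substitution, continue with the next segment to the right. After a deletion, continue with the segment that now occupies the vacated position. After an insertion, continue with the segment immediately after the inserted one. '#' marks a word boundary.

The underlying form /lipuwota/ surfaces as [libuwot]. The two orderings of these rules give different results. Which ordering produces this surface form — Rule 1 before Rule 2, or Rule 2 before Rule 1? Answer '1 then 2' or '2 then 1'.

Order 1 then 2:
  1 Intervocalic Voicing: [lipuwota] → [libuwoda]
  2 Final Vowel Deletion: [libuwoda] → [libuwod]
  result: [libuwod]
Order 2 then 1:
  2 Final Vowel Deletion: [lipuwota] → [lipuwot]
  1 Intervocalic Voicing: [lipuwot] → [libuwot]
  result: [libuwot]

2 then 1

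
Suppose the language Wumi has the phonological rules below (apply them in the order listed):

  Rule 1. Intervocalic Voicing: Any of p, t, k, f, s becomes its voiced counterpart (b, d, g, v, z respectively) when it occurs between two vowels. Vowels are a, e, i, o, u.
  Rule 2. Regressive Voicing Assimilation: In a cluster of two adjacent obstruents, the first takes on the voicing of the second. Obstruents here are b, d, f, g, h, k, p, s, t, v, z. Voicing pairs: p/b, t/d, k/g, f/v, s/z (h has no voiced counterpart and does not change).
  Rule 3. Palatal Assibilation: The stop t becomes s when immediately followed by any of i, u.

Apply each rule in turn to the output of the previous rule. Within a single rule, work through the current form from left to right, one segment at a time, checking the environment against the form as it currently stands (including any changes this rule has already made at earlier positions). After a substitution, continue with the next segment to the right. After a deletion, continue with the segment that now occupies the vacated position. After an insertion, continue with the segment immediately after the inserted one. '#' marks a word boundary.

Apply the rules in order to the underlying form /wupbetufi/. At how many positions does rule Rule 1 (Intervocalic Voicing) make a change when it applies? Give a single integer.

Rule 1 Intervocalic Voicing: [wupbetufi] → [wupbeduvi]
Rule 2 Regressive Voicing Assimilation: [wupbeduvi] → [wubbeduvi]
Rule 3 Palatal Assibilation: no change — [wubbeduvi]
Rule Rule 1 changed 2 position(s).

2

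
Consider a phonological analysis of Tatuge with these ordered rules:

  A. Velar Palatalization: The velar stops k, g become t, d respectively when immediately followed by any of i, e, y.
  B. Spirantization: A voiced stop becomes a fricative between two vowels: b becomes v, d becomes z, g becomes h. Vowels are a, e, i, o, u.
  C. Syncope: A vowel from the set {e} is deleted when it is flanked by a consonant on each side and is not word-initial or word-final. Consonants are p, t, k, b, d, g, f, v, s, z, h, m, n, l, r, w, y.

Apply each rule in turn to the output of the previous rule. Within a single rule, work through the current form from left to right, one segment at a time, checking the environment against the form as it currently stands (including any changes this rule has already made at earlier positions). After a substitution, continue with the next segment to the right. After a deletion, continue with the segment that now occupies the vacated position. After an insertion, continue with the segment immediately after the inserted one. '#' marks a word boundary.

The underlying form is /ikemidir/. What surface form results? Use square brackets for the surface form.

[itmizir]

A Velar Palatalization: [ikemidir] → [itemidir]
B Spirantization: [itemidir] → [itemizir]
C Syncope: [itemizir] → [itmizir]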